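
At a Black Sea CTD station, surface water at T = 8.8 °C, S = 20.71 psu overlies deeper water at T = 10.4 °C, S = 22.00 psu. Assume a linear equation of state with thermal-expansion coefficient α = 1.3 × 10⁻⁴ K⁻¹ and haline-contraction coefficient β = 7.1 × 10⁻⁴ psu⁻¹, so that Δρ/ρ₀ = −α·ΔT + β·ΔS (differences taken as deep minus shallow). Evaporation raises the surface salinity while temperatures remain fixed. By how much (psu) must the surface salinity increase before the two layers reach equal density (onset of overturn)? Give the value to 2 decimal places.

Neutral buoyancy requires −α(T_deep − T_surf) + β(S_deep − S_surf′) = 0.
S_surf′ = S_deep − (α/β)·ΔT = 22.00 − (1.3 × 10⁻⁴/7.1 × 10⁻⁴)·(+1.6) = 21.7070 psu.
Increase required: 21.7070 − 20.71 = 0.9970 psu.

1.00 psu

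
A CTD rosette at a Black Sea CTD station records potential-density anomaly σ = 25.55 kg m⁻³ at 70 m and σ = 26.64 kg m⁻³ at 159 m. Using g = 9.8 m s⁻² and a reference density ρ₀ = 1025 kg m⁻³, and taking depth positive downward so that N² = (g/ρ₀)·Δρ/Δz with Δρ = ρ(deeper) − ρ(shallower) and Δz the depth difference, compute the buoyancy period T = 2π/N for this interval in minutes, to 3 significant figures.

9.68 min

Δρ = 1026.64 − 1025.55 = 1.09 kg m⁻³ over Δz = 159 − 70 = 89 m.
N² = (9.8/1025) × (1.09/89) = 1.1710 × 10⁻⁴ s⁻².
N = √(1.1710 × 10⁻⁴) = 0.010821 rad s⁻¹, so T = 2π/N = 580.65 s = 9.6775 min ≈ 9.68 min.
N² > 0, so the interval is statically stable.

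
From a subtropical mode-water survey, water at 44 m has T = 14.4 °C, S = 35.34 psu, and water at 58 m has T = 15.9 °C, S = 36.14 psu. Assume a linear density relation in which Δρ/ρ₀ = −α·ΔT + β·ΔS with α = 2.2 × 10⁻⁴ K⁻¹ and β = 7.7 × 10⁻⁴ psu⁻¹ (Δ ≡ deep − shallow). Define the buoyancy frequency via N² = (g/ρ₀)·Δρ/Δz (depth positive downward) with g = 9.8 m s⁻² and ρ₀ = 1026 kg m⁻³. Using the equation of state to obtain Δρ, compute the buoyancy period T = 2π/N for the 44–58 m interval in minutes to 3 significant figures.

7.40 min

ΔT = +1.5 K, ΔS = +0.80 psu (deep − shallow).
Δρ/ρ₀ = −αΔT + βΔS = -3.30 × 10⁻⁴ + 6.16 × 10⁻⁴ = 2.86 × 10⁻⁴, so Δρ ≈ 0.2934 kg m⁻³.
N² = (g/ρ₀)·Δρ/Δz = g·(Δρ/ρ₀)/Δz = 9.8 × 2.86 × 10⁻⁴ / 14 = 2.0020 × 10⁻⁴ s⁻².
N = √(2.0020 × 10⁻⁴) = 0.014149 rad s⁻¹ → T = 2π/N = 444.07 s = 7.4012 min ≈ 7.40 min.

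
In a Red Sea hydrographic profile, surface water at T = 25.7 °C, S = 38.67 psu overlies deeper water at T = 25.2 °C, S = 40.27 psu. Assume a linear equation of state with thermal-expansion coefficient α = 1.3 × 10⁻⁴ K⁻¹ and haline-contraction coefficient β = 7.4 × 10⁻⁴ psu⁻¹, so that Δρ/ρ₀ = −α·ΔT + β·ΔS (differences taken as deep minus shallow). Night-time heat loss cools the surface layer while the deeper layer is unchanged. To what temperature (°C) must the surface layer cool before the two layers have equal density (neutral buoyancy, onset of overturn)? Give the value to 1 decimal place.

Neutral buoyancy requires Δρ = 0, i.e. −α(T_deep − T_surf′) + β(S_deep − S_surf) = 0.
T_surf′ = T_deep − (β/α)·ΔS = 25.2 − (7.4 × 10⁻⁴/1.3 × 10⁻⁴)·(+1.60) = 16.092 °C.
Cooling required: 25.7 − (16.092) = 9.608 °C.

16.1 °C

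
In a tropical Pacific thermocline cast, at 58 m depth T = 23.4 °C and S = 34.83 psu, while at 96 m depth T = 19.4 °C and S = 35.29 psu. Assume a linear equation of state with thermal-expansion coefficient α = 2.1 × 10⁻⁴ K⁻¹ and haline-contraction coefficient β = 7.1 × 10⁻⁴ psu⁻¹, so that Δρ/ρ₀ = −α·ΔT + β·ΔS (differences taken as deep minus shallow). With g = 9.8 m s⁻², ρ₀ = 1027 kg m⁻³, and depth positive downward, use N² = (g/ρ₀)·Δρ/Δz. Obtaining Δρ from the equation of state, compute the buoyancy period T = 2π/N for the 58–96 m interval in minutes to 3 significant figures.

6.04 min

ΔT = -4.0 K, ΔS = +0.46 psu (deep − shallow).
Δρ/ρ₀ = −αΔT + βΔS = 8.40 × 10⁻⁴ + 3.266 × 10⁻⁴ = 1.1666 × 10⁻³, so Δρ ≈ 1.198 kg m⁻³.
N² = (g/ρ₀)·Δρ/Δz = g·(Δρ/ρ₀)/Δz = 9.8 × 1.1666 × 10⁻³ / 38 = 3.0086 × 10⁻⁴ s⁻².
N = √(3.0086 × 10⁻⁴) = 0.017345 rad s⁻¹ → T = 2π/N = 362.25 s = 6.0375 min ≈ 6.04 min.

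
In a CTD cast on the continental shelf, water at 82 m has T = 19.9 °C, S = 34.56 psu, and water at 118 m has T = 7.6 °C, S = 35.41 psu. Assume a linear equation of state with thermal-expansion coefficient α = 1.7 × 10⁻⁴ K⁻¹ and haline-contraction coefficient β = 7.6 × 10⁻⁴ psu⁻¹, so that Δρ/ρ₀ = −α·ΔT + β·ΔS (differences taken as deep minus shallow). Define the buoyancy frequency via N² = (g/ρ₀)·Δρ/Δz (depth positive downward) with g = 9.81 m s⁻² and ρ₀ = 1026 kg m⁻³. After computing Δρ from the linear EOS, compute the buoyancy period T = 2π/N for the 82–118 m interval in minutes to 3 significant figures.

3.83 min

ΔT = -12.3 K, ΔS = +0.85 psu (deep − shallow).
Δρ/ρ₀ = −αΔT + βΔS = 2.091 × 10⁻³ + 6.46 × 10⁻⁴ = 2.737 × 10⁻³, so Δρ ≈ 2.808 kg m⁻³.
N² = (g/ρ₀)·Δρ/Δz = g·(Δρ/ρ₀)/Δz = 9.81 × 2.737 × 10⁻³ / 36 = 7.4583 × 10⁻⁴ s⁻².
N = √(7.4583 × 10⁻⁴) = 0.027310 rad s⁻¹ → T = 2π/N = 230.07 s = 3.8345 min ≈ 3.83 min.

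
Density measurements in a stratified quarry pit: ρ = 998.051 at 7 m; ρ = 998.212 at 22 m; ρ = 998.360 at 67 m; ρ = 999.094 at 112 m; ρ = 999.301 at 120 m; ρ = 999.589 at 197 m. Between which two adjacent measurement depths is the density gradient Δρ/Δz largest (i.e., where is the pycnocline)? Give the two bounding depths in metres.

112–120 m

Compute the density gradient over each adjacent pair:
  7–22 m: Δρ/Δz = 0.161/15 = 0.011 kg m⁻⁴
  22–67 m: Δρ/Δz = 0.148/45 = 3.3 × 10⁻³ kg m⁻⁴
  67–112 m: Δρ/Δz = 0.734/45 = 0.016 kg m⁻⁴
  112–120 m: Δρ/Δz = 0.207/8 = 0.026 kg m⁻⁴
  120–197 m: Δρ/Δz = 0.288/77 = 3.7 × 10⁻³ kg m⁻⁴
The largest gradient is in the 112–120 m interval — the pycnocline.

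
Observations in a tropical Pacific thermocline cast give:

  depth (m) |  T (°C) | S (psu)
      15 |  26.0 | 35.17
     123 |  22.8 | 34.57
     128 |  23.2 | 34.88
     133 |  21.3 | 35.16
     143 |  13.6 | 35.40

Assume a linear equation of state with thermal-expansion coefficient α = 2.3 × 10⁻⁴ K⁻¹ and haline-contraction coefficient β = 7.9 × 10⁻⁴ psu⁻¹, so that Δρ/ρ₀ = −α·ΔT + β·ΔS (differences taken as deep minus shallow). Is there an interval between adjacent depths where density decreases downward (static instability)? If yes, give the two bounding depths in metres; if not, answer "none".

none

Evaluate Δρ/ρ₀ = −αΔT + βΔS across each adjacent pair:
  15–123 m: −αΔT+βΔS = −(2.3 × 10⁻⁴)(-3.2)+(7.9 × 10⁻⁴)(-0.60) = 2.6 × 10⁻⁴ → stable
  123–128 m: −αΔT+βΔS = −(2.3 × 10⁻⁴)(+0.4)+(7.9 × 10⁻⁴)(+0.31) = 1.5 × 10⁻⁴ → stable
  128–133 m: −αΔT+βΔS = −(2.3 × 10⁻⁴)(-1.9)+(7.9 × 10⁻⁴)(+0.28) = 6.6 × 10⁻⁴ → stable
  133–143 m: −αΔT+βΔS = −(2.3 × 10⁻⁴)(-7.7)+(7.9 × 10⁻⁴)(+0.24) = 2.0 × 10⁻³ → stable
Every interval has Δρ > 0: the column is stably stratified throughout.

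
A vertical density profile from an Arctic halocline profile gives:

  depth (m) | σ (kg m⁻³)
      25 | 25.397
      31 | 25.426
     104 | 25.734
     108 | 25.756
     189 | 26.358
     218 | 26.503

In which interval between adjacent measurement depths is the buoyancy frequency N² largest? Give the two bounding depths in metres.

Compute the density gradient over each adjacent pair:
  25–31 m: Δρ/Δz = 0.029/6 = 4.8 × 10⁻³ kg m⁻⁴
  31–104 m: Δρ/Δz = 0.308/73 = 4.2 × 10⁻³ kg m⁻⁴
  104–108 m: Δρ/Δz = 0.022/4 = 5.5 × 10⁻³ kg m⁻⁴
  108–189 m: Δρ/Δz = 0.602/81 = 7.4 × 10⁻³ kg m⁻⁴
  189–218 m: Δρ/Δz = 0.145/29 = 5.0 × 10⁻³ kg m⁻⁴
The largest gradient is in the 108–189 m interval — the pycnocline.

108–189 m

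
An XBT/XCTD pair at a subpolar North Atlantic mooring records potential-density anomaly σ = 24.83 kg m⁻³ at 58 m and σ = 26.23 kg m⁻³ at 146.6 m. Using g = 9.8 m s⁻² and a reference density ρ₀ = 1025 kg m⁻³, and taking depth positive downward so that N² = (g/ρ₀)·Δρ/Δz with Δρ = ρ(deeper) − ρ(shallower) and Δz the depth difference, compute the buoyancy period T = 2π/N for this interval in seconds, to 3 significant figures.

511 s

Δρ = 1026.23 − 1024.83 = 1.40 kg m⁻³ over Δz = 146.6 − 58 = 88.6 m.
N² = (9.8/1025) × (1.40/88.6) = 1.5108 × 10⁻⁴ s⁻².
N = √(1.5108 × 10⁻⁴) = 0.012291 rad s⁻¹, so T = 2π/N = 511.20 s ≈ 511 s.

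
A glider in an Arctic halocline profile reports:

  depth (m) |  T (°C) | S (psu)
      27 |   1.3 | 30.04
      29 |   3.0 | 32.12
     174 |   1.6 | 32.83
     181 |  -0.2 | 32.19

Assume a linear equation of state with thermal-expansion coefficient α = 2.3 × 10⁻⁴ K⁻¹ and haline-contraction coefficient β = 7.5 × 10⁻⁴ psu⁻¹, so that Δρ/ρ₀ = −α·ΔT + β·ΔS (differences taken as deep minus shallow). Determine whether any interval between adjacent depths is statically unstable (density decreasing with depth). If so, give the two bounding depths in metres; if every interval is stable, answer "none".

Evaluate Δρ/ρ₀ = −αΔT + βΔS across each adjacent pair:
  27–29 m: −αΔT+βΔS = −(2.3 × 10⁻⁴)(+1.7)+(7.5 × 10⁻⁴)(+2.08) = 1.2 × 10⁻³ → stable
  29–174 m: −αΔT+βΔS = −(2.3 × 10⁻⁴)(-1.4)+(7.5 × 10⁻⁴)(+0.71) = 8.5 × 10⁻⁴ → stable
  174–181 m: −αΔT+βΔS = −(2.3 × 10⁻⁴)(-1.8)+(7.5 × 10⁻⁴)(-0.64) = -6.6 × 10⁻⁵ → UNSTABLE
The 174–181 m interval has Δρ < 0: lighter water underlies denser water.

174–181 m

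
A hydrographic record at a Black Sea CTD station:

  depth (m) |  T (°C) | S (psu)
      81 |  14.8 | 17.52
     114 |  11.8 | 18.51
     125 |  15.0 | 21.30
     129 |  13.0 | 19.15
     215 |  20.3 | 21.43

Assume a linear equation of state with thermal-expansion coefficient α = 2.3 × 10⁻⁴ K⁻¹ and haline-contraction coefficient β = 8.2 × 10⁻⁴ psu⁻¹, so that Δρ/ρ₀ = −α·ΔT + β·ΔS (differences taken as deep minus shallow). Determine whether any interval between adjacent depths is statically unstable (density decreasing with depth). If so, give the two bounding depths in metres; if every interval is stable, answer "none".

Evaluate Δρ/ρ₀ = −αΔT + βΔS across each adjacent pair:
  81–114 m: −αΔT+βΔS = −(2.3 × 10⁻⁴)(-3.0)+(8.2 × 10⁻⁴)(+0.99) = 1.5 × 10⁻³ → stable
  114–125 m: −αΔT+βΔS = −(2.3 × 10⁻⁴)(+3.2)+(8.2 × 10⁻⁴)(+2.79) = 1.6 × 10⁻³ → stable
  125–129 m: −αΔT+βΔS = −(2.3 × 10⁻⁴)(-2.0)+(8.2 × 10⁻⁴)(-2.15) = -1.3 × 10⁻³ → UNSTABLE
  129–215 m: −αΔT+βΔS = −(2.3 × 10⁻⁴)(+7.3)+(8.2 × 10⁻⁴)(+2.28) = 1.9 × 10⁻⁴ → stable
The 125–129 m interval has Δρ < 0: lighter water underlies denser water.

125–129 m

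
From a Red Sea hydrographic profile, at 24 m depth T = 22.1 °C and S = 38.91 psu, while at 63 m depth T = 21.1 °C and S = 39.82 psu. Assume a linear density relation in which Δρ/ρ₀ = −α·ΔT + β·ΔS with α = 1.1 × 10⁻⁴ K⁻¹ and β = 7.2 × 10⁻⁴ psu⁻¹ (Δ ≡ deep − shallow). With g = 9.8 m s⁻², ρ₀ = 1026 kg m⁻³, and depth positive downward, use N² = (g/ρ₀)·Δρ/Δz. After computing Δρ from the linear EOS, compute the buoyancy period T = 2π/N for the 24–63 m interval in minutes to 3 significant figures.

7.55 min

ΔT = -1.0 K, ΔS = +0.91 psu (deep − shallow).
Δρ/ρ₀ = −αΔT + βΔS = 1.10 × 10⁻⁴ + 6.552 × 10⁻⁴ = 7.652 × 10⁻⁴, so Δρ ≈ 0.7851 kg m⁻³.
N² = (g/ρ₀)·Δρ/Δz = g·(Δρ/ρ₀)/Δz = 9.8 × 7.652 × 10⁻⁴ / 39 = 1.9228 × 10⁻⁴ s⁻².
N = √(1.9228 × 10⁻⁴) = 0.013867 rad s⁻¹ → T = 2π/N = 453.10 s = 7.5517 min ≈ 7.55 min.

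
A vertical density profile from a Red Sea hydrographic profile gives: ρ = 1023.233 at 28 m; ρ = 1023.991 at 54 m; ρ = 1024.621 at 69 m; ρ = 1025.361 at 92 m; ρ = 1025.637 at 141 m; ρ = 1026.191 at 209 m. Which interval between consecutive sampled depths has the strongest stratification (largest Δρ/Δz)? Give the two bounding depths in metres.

Compute the density gradient over each adjacent pair:
  28–54 m: Δρ/Δz = 0.758/26 = 0.029 kg m⁻⁴
  54–69 m: Δρ/Δz = 0.630/15 = 0.042 kg m⁻⁴
  69–92 m: Δρ/Δz = 0.740/23 = 0.032 kg m⁻⁴
  92–141 m: Δρ/Δz = 0.276/49 = 5.6 × 10⁻³ kg m⁻⁴
  141–209 m: Δρ/Δz = 0.554/68 = 8.1 × 10⁻³ kg m⁻⁴
The largest gradient is in the 54–69 m interval — the pycnocline.

54–69 m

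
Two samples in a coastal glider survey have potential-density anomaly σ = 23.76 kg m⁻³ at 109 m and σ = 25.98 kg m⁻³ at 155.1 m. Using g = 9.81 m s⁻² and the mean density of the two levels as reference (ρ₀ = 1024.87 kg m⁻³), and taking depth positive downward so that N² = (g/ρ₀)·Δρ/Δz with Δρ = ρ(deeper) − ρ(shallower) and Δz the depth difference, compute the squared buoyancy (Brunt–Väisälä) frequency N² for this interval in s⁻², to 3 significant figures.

4.61 × 10⁻⁴ s⁻²

Δρ = 1025.98 − 1023.76 = 2.22 kg m⁻³ over Δz = 155.1 − 109 = 46.1 m.
N² = (9.81/1024.87) × (2.22/46.1) = 4.6095 × 10⁻⁴ s⁻² ≈ 4.61 × 10⁻⁴ s⁻².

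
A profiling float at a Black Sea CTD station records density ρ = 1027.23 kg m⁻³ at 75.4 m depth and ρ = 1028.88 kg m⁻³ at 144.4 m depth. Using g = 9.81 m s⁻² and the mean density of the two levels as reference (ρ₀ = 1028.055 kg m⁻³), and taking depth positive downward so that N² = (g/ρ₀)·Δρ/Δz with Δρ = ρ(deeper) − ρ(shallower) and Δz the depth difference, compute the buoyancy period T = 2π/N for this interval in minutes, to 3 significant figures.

6.93 min

Δρ = 1028.88 − 1027.23 = 1.65 kg m⁻³ over Δz = 144.4 − 75.4 = 69 m.
N² = (9.81/1028.055) × (1.65/69) = 2.2819 × 10⁻⁴ s⁻².
N = √(2.2819 × 10⁻⁴) = 0.015106 rad s⁻¹, so T = 2π/N = 415.94 s = 6.9323 min ≈ 6.93 min.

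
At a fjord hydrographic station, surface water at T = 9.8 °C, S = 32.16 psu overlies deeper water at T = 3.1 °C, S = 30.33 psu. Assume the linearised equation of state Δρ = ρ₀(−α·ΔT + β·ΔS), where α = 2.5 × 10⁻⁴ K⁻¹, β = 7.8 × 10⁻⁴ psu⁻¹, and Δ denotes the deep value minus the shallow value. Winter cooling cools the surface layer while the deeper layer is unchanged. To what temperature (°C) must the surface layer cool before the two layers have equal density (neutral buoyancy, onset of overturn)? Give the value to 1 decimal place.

Neutral buoyancy requires Δρ = 0, i.e. −α(T_deep − T_surf′) + β(S_deep − S_surf) = 0.
T_surf′ = T_deep − (β/α)·ΔS = 3.1 − (7.8 × 10⁻⁴/2.5 × 10⁻⁴)·(-1.83) = 8.810 °C.
Cooling required: 9.8 − (8.810) = 0.990 °C.

8.8 °C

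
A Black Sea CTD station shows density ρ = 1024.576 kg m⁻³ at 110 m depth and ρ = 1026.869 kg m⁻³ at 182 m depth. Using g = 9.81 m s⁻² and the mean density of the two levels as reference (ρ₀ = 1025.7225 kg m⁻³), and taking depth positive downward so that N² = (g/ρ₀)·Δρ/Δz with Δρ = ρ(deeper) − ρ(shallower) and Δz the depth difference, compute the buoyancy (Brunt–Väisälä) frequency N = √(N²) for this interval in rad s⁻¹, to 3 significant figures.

Δρ = 1026.869 − 1024.576 = 2.293 kg m⁻³ over Δz = 182 − 110 = 72 m.
N² = (9.81/1025.7225) × (2.293/72) = 3.0459 × 10⁻⁴ s⁻².
N = √(3.0459 × 10⁻⁴) = 0.017453 rad s⁻¹ ≈ 0.0175 rad s⁻¹.

0.0175 rad s⁻¹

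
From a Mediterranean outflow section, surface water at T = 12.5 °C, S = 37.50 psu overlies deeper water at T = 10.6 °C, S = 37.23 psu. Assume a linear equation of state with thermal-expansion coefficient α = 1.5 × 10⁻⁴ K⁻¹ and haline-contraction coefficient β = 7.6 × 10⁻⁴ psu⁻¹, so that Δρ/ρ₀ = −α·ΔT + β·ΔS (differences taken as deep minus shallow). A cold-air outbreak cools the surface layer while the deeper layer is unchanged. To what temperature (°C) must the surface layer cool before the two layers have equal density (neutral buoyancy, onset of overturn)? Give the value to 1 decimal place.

12.0 °C

Neutral buoyancy requires Δρ = 0, i.e. −α(T_deep − T_surf′) + β(S_deep − S_surf) = 0.
T_surf′ = T_deep − (β/α)·ΔS = 10.6 − (7.6 × 10⁻⁴/1.5 × 10⁻⁴)·(-0.27) = 11.968 °C.
Cooling required: 12.5 − (11.968) = 0.532 °C.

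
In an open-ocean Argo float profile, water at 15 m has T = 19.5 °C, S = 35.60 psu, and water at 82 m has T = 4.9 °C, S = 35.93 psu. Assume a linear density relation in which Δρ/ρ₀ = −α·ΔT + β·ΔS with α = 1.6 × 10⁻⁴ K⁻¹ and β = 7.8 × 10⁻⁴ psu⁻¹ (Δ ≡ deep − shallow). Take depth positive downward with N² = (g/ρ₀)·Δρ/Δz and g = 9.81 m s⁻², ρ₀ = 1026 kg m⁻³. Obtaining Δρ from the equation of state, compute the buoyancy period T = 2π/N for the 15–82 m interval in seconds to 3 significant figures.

322 s

ΔT = -14.6 K, ΔS = +0.33 psu (deep − shallow).
Δρ/ρ₀ = −αΔT + βΔS = 2.336 × 10⁻³ + 2.574 × 10⁻⁴ = 2.5934 × 10⁻³, so Δρ ≈ 2.661 kg m⁻³.
N² = (g/ρ₀)·Δρ/Δz = g·(Δρ/ρ₀)/Δz = 9.81 × 2.5934 × 10⁻³ / 67 = 3.7972 × 10⁻⁴ s⁻².
N = √(3.7972 × 10⁻⁴) = 0.019486 rad s⁻¹ → T = 2π/N = 322.45 s ≈ 322 s.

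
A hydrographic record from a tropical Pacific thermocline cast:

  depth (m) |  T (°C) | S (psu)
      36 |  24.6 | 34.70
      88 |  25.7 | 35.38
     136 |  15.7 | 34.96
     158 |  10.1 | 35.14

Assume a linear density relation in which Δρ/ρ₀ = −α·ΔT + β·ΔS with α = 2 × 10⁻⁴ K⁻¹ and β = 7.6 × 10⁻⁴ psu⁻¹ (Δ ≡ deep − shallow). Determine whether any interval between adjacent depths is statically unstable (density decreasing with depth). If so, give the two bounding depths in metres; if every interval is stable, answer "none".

Evaluate Δρ/ρ₀ = −αΔT + βΔS across each adjacent pair:
  36–88 m: −αΔT+βΔS = −(2 × 10⁻⁴)(+1.1)+(7.6 × 10⁻⁴)(+0.68) = 3.0 × 10⁻⁴ → stable
  88–136 m: −αΔT+βΔS = −(2 × 10⁻⁴)(-10.0)+(7.6 × 10⁻⁴)(-0.42) = 1.7 × 10⁻³ → stable
  136–158 m: −αΔT+βΔS = −(2 × 10⁻⁴)(-5.6)+(7.6 × 10⁻⁴)(+0.18) = 1.3 × 10⁻³ → stable
Every interval has Δρ > 0: the column is stably stratified throughout.

none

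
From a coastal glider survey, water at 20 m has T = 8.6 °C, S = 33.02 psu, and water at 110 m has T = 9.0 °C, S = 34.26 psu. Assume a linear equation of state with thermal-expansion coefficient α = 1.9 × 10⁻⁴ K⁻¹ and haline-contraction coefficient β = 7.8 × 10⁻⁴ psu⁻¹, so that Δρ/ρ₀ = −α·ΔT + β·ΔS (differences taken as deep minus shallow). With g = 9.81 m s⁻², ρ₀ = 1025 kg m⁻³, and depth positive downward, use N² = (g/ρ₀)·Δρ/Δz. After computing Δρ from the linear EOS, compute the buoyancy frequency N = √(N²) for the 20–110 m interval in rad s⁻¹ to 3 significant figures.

ΔT = +0.4 K, ΔS = +1.24 psu (deep − shallow).
Δρ/ρ₀ = −αΔT + βΔS = -7.60 × 10⁻⁵ + 9.672 × 10⁻⁴ = 8.912 × 10⁻⁴, so Δρ ≈ 0.9135 kg m⁻³.
N² = (g/ρ₀)·Δρ/Δz = g·(Δρ/ρ₀)/Δz = 9.81 × 8.912 × 10⁻⁴ / 90 = 9.7141 × 10⁻⁵ s⁻².
N = √(9.7141 × 10⁻⁵) = 9.8560 × 10⁻³ rad s⁻¹ ≈ 9.86 × 10⁻³ rad s⁻¹.

9.86 × 10⁻³ rad s⁻¹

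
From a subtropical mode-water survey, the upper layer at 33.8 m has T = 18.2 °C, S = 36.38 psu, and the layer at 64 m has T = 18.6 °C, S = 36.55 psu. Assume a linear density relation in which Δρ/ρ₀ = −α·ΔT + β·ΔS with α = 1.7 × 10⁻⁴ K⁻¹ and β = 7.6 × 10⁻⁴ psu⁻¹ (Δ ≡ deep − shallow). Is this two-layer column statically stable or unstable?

stable

ΔT = 18.6 − 18.2 = +0.4 K and ΔS = 36.55 − 36.38 = +0.17 psu (deep − shallow).
−αΔT = -6.80 × 10⁻⁵; βΔS = 1.292 × 10⁻⁴; sum Δρ/ρ₀ = 6.12 × 10⁻⁵.
Δρ/ρ₀ > 0, so Δρ > 0: deeper water is denser → statically stable.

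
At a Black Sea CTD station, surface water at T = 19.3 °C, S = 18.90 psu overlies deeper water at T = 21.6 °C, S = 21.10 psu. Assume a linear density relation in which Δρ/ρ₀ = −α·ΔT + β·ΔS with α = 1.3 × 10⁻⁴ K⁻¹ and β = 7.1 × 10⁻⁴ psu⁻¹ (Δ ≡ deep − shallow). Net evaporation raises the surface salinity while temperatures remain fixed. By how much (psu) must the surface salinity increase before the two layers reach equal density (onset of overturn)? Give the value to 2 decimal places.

Neutral buoyancy requires −α(T_deep − T_surf) + β(S_deep − S_surf′) = 0.
S_surf′ = S_deep − (α/β)·ΔT = 21.10 − (1.3 × 10⁻⁴/7.1 × 10⁻⁴)·(+2.3) = 20.6789 psu.
Increase required: 20.6789 − 18.90 = 1.7789 psu.

1.78 psu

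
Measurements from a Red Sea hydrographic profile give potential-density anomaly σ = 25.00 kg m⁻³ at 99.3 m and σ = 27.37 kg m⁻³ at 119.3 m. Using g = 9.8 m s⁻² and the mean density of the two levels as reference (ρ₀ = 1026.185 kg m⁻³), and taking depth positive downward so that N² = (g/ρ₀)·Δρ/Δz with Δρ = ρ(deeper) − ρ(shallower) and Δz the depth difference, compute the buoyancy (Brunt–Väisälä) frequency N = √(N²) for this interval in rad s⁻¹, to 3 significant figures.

Δρ = 1027.37 − 1025.00 = 2.37 kg m⁻³ over Δz = 119.3 − 99.3 = 20 m.
N² = (9.8/1026.185) × (2.37/20) = 1.1317 × 10⁻³ s⁻².
N = √(1.1317 × 10⁻³) = 0.033641 rad s⁻¹ ≈ 0.0336 rad s⁻¹.
Since Δρ > 0 the layer is stably stratified.

0.0336 rad s⁻¹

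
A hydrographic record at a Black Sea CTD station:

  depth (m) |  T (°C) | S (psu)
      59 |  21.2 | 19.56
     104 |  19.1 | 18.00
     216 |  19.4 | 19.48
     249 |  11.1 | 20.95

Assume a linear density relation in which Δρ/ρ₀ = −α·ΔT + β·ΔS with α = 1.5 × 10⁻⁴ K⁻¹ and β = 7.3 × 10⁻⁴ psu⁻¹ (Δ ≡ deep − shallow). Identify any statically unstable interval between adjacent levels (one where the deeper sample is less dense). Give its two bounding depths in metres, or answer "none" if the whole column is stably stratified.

59–104 m

Evaluate Δρ/ρ₀ = −αΔT + βΔS across each adjacent pair:
  59–104 m: −αΔT+βΔS = −(1.5 × 10⁻⁴)(-2.1)+(7.3 × 10⁻⁴)(-1.56) = -8.2 × 10⁻⁴ → UNSTABLE
  104–216 m: −αΔT+βΔS = −(1.5 × 10⁻⁴)(+0.3)+(7.3 × 10⁻⁴)(+1.48) = 1.0 × 10⁻³ → stable
  216–249 m: −αΔT+βΔS = −(1.5 × 10⁻⁴)(-8.3)+(7.3 × 10⁻⁴)(+1.47) = 2.3 × 10⁻³ → stable
The 59–104 m interval has Δρ < 0: lighter water underlies denser water.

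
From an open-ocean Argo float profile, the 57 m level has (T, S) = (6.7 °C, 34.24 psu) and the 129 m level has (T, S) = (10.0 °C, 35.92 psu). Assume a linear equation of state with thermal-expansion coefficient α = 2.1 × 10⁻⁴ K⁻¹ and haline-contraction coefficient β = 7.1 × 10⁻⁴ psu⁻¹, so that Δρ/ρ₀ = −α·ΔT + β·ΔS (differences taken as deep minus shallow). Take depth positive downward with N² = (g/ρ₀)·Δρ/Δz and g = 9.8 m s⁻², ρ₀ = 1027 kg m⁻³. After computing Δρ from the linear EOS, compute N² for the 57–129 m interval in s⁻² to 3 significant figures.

6.80 × 10⁻⁵ s⁻²

ΔT = +3.3 K, ΔS = +1.68 psu (deep − shallow).
Δρ/ρ₀ = −αΔT + βΔS = -6.93 × 10⁻⁴ + 1.1928 × 10⁻³ = 4.998 × 10⁻⁴, so Δρ ≈ 0.5133 kg m⁻³.
N² = (g/ρ₀)·Δρ/Δz = g·(Δρ/ρ₀)/Δz = 9.8 × 4.998 × 10⁻⁴ / 72 = 6.8028 × 10⁻⁵ s⁻² ≈ 6.80 × 10⁻⁵ s⁻².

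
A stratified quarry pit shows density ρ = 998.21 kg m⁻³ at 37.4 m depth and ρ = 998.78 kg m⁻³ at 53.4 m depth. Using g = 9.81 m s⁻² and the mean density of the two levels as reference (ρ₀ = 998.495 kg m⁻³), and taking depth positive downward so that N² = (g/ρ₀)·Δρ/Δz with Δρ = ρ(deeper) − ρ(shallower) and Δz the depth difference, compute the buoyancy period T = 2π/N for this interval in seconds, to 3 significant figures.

Δρ = 998.78 − 998.21 = 0.57 kg m⁻³ over Δz = 53.4 − 37.4 = 16 m.
N² = (9.81/998.495) × (0.57/16) = 3.5001 × 10⁻⁴ s⁻².
N = √(3.5001 × 10⁻⁴) = 0.018709 rad s⁻¹, so T = 2π/N = 335.84 s ≈ 336 s.

336 s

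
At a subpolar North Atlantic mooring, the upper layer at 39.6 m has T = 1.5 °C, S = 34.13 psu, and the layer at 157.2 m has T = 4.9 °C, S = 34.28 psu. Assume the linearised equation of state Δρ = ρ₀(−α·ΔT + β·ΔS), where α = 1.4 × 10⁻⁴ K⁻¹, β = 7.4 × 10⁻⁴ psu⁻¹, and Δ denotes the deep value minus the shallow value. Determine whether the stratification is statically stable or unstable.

ΔT = 4.9 − 1.5 = +3.4 K and ΔS = 34.28 − 34.13 = +0.15 psu (deep − shallow).
−αΔT = -4.76 × 10⁻⁴; βΔS = 1.11 × 10⁻⁴; sum Δρ/ρ₀ = -3.65 × 10⁻⁴.
Δρ/ρ₀ < 0, so Δρ < 0: deeper water is lighter → statically unstable; the column would overturn.

unstable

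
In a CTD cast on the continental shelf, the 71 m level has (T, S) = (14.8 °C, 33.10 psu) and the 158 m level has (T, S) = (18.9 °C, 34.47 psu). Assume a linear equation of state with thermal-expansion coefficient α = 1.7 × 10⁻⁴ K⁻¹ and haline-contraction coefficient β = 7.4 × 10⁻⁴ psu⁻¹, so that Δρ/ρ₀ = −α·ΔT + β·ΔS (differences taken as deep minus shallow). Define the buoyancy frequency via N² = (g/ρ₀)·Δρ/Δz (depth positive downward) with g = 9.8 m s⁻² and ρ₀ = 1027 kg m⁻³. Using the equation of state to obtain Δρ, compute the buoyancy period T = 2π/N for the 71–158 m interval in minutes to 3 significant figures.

17.5 min

ΔT = +4.1 K, ΔS = +1.37 psu (deep − shallow).
Δρ/ρ₀ = −αΔT + βΔS = -6.97 × 10⁻⁴ + 1.0138 × 10⁻³ = 3.168 × 10⁻⁴, so Δρ ≈ 0.3254 kg m⁻³.
N² = (g/ρ₀)·Δρ/Δz = g·(Δρ/ρ₀)/Δz = 9.8 × 3.168 × 10⁻⁴ / 87 = 3.5686 × 10⁻⁵ s⁻².
N = √(3.5686 × 10⁻⁵) = 5.9738 × 10⁻³ rad s⁻¹ → T = 2π/N = 1.0518 × 10³ s = 17.530 min ≈ 17.5 min.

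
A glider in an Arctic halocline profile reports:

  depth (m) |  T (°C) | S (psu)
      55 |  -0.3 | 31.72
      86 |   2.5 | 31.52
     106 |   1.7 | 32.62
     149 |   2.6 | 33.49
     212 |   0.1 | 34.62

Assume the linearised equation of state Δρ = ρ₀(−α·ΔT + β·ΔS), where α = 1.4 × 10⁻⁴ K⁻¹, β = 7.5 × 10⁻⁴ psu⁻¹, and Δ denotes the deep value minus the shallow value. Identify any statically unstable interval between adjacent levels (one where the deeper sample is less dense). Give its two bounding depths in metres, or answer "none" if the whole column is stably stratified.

55–86 m

Evaluate Δρ/ρ₀ = −αΔT + βΔS across each adjacent pair:
  55–86 m: −αΔT+βΔS = −(1.4 × 10⁻⁴)(+2.8)+(7.5 × 10⁻⁴)(-0.20) = -5.4 × 10⁻⁴ → UNSTABLE
  86–106 m: −αΔT+βΔS = −(1.4 × 10⁻⁴)(-0.8)+(7.5 × 10⁻⁴)(+1.10) = 9.4 × 10⁻⁴ → stable
  106–149 m: −αΔT+βΔS = −(1.4 × 10⁻⁴)(+0.9)+(7.5 × 10⁻⁴)(+0.87) = 5.3 × 10⁻⁴ → stable
  149–212 m: −αΔT+βΔS = −(1.4 × 10⁻⁴)(-2.5)+(7.5 × 10⁻⁴)(+1.13) = 1.2 × 10⁻³ → stable
The 55–86 m interval has Δρ < 0: lighter water underlies denser water.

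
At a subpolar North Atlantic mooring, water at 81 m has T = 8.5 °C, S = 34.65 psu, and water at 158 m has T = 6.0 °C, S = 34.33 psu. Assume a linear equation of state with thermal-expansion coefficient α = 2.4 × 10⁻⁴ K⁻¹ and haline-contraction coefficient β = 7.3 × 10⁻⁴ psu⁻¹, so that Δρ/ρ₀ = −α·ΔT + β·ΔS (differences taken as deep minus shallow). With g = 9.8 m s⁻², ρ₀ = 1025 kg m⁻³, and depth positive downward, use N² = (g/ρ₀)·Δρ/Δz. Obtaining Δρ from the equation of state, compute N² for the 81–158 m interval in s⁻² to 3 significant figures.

4.66 × 10⁻⁵ s⁻²

ΔT = -2.5 K, ΔS = -0.32 psu (deep − shallow).
Δρ/ρ₀ = −αΔT + βΔS = 6.00 × 10⁻⁴ − 2.336 × 10⁻⁴ = 3.664 × 10⁻⁴, so Δρ ≈ 0.3756 kg m⁻³.
N² = (g/ρ₀)·Δρ/Δz = g·(Δρ/ρ₀)/Δz = 9.8 × 3.664 × 10⁻⁴ / 77 = 4.6633 × 10⁻⁵ s⁻² ≈ 4.66 × 10⁻⁵ s⁻².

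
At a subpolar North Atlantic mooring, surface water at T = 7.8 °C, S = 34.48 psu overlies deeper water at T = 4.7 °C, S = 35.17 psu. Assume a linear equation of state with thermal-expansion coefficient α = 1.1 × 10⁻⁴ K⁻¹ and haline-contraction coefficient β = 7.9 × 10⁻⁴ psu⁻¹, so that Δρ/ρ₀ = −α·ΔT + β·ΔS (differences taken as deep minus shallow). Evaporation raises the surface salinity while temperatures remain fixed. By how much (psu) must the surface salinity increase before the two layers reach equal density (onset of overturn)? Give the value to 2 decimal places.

1.12 psu

Neutral buoyancy requires −α(T_deep − T_surf) + β(S_deep − S_surf′) = 0.
S_surf′ = S_deep − (α/β)·ΔT = 35.17 − (1.1 × 10⁻⁴/7.9 × 10⁻⁴)·(-3.1) = 35.6016 psu.
Increase required: 35.6016 − 34.48 = 1.1216 psu.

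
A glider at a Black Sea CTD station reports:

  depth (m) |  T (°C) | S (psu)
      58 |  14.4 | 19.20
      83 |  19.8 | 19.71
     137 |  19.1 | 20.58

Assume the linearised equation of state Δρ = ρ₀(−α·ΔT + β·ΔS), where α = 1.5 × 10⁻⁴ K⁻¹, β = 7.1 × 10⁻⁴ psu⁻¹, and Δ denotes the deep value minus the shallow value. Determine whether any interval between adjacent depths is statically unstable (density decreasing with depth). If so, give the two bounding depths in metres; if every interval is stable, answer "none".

Evaluate Δρ/ρ₀ = −αΔT + βΔS across each adjacent pair:
  58–83 m: −αΔT+βΔS = −(1.5 × 10⁻⁴)(+5.4)+(7.1 × 10⁻⁴)(+0.51) = -4.5 × 10⁻⁴ → UNSTABLE
  83–137 m: −αΔT+βΔS = −(1.5 × 10⁻⁴)(-0.7)+(7.1 × 10⁻⁴)(+0.87) = 7.2 × 10⁻⁴ → stable
The 58–83 m interval has Δρ < 0: lighter water underlies denser water.

58–83 m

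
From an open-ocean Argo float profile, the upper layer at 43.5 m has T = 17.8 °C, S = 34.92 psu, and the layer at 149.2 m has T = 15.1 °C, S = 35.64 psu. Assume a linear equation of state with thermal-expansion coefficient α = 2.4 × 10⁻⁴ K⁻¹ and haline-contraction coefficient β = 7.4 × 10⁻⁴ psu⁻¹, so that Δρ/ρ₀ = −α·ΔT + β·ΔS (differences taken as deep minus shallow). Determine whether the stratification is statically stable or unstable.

stable

ΔT = 15.1 − 17.8 = -2.7 K and ΔS = 35.64 − 34.92 = +0.72 psu (deep − shallow).
−αΔT = 6.48 × 10⁻⁴; βΔS = 5.328 × 10⁻⁴; sum Δρ/ρ₀ = 1.1808 × 10⁻³.
Δρ/ρ₀ > 0, so Δρ > 0: deeper water is denser → statically stable.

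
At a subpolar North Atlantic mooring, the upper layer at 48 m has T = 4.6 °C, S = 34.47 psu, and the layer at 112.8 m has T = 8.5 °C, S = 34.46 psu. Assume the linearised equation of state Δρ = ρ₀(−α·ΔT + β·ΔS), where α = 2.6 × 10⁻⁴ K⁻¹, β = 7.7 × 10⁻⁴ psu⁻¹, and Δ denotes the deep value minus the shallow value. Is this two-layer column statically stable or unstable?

ΔT = 8.5 − 4.6 = +3.9 K and ΔS = 34.46 − 34.47 = -0.01 psu (deep − shallow).
−αΔT = -1.014 × 10⁻³; βΔS = -7.70 × 10⁻⁶; sum Δρ/ρ₀ = -1.0217 × 10⁻³.
Δρ/ρ₀ < 0, so Δρ < 0: deeper water is lighter → statically unstable; the column would overturn.

unstable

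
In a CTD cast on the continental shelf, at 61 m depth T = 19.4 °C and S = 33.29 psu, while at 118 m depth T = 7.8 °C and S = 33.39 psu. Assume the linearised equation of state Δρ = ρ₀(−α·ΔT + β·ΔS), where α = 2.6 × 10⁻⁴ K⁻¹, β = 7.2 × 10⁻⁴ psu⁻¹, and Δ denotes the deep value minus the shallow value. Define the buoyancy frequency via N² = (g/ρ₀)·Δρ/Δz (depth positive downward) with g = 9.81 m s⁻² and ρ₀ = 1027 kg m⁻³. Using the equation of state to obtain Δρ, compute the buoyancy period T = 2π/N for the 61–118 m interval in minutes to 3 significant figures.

4.54 min

ΔT = -11.6 K, ΔS = +0.10 psu (deep − shallow).
Δρ/ρ₀ = −αΔT + βΔS = 3.016 × 10⁻³ + 7.20 × 10⁻⁵ = 3.088 × 10⁻³, so Δρ ≈ 3.171 kg m⁻³.
N² = (g/ρ₀)·Δρ/Δz = g·(Δρ/ρ₀)/Δz = 9.81 × 3.088 × 10⁻³ / 57 = 5.3146 × 10⁻⁴ s⁻².
N = √(5.3146 × 10⁻⁴) = 0.023053 rad s⁻¹ → T = 2π/N = 272.55 s = 4.5425 min ≈ 4.54 min.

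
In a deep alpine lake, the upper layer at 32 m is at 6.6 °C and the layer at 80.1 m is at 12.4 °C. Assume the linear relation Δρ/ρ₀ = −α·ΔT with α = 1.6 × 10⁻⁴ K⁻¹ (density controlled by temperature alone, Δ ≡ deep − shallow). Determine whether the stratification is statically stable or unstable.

unstable

ΔT = 12.4 − 6.6 = +5.8 K, so Δρ/ρ₀ = −αΔT = -9.28 × 10⁻⁴.
Δρ/ρ₀ < 0, so Δρ < 0: deeper water is lighter → statically unstable; the column would overturn.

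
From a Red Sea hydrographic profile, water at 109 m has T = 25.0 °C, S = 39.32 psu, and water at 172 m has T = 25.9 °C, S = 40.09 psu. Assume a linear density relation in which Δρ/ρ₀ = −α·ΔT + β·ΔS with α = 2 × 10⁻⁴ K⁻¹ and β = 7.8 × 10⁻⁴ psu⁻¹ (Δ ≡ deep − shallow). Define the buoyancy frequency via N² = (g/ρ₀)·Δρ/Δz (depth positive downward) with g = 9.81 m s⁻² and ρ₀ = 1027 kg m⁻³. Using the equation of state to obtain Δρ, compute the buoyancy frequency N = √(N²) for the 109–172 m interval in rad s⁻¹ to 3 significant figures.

8.09 × 10⁻³ rad s⁻¹

ΔT = +0.9 K, ΔS = +0.77 psu (deep − shallow).
Δρ/ρ₀ = −αΔT + βΔS = -1.80 × 10⁻⁴ + 6.006 × 10⁻⁴ = 4.206 × 10⁻⁴, so Δρ ≈ 0.4320 kg m⁻³.
N² = (g/ρ₀)·Δρ/Δz = g·(Δρ/ρ₀)/Δz = 9.81 × 4.206 × 10⁻⁴ / 63 = 6.5493 × 10⁻⁵ s⁻².
N = √(6.5493 × 10⁻⁵) = 8.0928 × 10⁻³ rad s⁻¹ ≈ 8.09 × 10⁻³ rad s⁻¹.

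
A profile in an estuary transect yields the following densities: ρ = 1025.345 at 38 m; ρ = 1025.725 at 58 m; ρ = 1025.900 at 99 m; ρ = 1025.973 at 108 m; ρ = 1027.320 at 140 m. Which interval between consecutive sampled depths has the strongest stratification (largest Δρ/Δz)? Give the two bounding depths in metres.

Compute the density gradient over each adjacent pair:
  38–58 m: Δρ/Δz = 0.380/20 = 0.019 kg m⁻⁴
  58–99 m: Δρ/Δz = 0.175/41 = 4.3 × 10⁻³ kg m⁻⁴
  99–108 m: Δρ/Δz = 0.073/9 = 8.1 × 10⁻³ kg m⁻⁴
  108–140 m: Δρ/Δz = 1.347/32 = 0.042 kg m⁻⁴
The largest gradient is in the 108–140 m interval — the pycnocline.

108–140 m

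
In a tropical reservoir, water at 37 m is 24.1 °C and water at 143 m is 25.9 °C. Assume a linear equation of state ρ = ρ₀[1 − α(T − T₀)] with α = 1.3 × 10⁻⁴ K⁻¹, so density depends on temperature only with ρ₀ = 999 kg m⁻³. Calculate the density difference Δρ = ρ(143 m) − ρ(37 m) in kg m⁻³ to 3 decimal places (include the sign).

ΔT = +1.8 K, Δρ/ρ₀ = −αΔT = -2.34 × 10⁻⁴.
Δρ = 999 × (-2.34 × 10⁻⁴) = -0.234 kg m⁻³.
Negative Δρ: lighter below, statically unstable.

-0.234 kg m⁻³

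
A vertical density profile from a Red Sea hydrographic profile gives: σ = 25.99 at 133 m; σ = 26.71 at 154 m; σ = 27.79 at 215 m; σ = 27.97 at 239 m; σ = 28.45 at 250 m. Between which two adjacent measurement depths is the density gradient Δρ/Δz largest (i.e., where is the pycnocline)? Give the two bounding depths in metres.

239–250 m

Compute the density gradient over each adjacent pair:
  133–154 m: Δρ/Δz = 0.72/21 = 0.034 kg m⁻⁴
  154–215 m: Δρ/Δz = 1.08/61 = 0.018 kg m⁻⁴
  215–239 m: Δρ/Δz = 0.18/24 = 7.5 × 10⁻³ kg m⁻⁴
  239–250 m: Δρ/Δz = 0.48/11 = 0.044 kg m⁻⁴
The largest gradient is in the 239–250 m interval — the pycnocline.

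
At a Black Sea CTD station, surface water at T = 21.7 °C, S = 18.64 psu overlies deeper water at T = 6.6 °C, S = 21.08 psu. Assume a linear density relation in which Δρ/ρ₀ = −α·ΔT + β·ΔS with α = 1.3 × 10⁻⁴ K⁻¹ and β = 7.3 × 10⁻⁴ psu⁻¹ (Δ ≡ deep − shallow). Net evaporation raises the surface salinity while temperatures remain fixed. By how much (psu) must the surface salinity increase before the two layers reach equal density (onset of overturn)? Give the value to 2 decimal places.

5.13 psu

Neutral buoyancy requires −α(T_deep − T_surf) + β(S_deep − S_surf′) = 0.
S_surf′ = S_deep − (α/β)·ΔT = 21.08 − (1.3 × 10⁻⁴/7.3 × 10⁻⁴)·(-15.1) = 23.7690 psu.
Increase required: 23.7690 − 18.64 = 5.1290 psu.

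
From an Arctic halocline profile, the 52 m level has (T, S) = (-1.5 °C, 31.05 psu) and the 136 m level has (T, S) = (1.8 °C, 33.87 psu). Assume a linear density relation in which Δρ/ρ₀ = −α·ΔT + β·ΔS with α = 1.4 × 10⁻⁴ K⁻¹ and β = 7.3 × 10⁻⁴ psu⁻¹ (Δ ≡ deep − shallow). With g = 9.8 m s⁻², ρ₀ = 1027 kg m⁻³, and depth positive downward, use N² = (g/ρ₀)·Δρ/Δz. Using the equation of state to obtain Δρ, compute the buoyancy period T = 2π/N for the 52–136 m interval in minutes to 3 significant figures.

ΔT = +3.3 K, ΔS = +2.82 psu (deep − shallow).
Δρ/ρ₀ = −αΔT + βΔS = -4.62 × 10⁻⁴ + 2.0586 × 10⁻³ = 1.5966 × 10⁻³, so Δρ ≈ 1.640 kg m⁻³.
N² = (g/ρ₀)·Δρ/Δz = g·(Δρ/ρ₀)/Δz = 9.8 × 1.5966 × 10⁻³ / 84 = 1.8627 × 10⁻⁴ s⁻².
N = √(1.8627 × 10⁻⁴) = 0.013648 rad s⁻¹ → T = 2π/N = 460.37 s = 7.6728 min ≈ 7.67 min.

7.67 min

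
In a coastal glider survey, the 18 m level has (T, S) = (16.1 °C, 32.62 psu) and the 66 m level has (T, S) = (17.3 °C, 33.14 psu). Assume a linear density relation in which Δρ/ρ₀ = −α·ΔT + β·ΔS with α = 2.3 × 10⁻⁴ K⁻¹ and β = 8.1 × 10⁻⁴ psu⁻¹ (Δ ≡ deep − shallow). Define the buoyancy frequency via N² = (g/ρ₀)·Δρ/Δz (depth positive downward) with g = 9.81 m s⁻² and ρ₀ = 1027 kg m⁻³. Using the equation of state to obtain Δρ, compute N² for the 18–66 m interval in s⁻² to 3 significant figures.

ΔT = +1.2 K, ΔS = +0.52 psu (deep − shallow).
Δρ/ρ₀ = −αΔT + βΔS = -2.76 × 10⁻⁴ + 4.212 × 10⁻⁴ = 1.452 × 10⁻⁴, so Δρ ≈ 0.1491 kg m⁻³.
N² = (g/ρ₀)·Δρ/Δz = g·(Δρ/ρ₀)/Δz = 9.81 × 1.452 × 10⁻⁴ / 48 = 2.9675 × 10⁻⁵ s⁻² ≈ 2.97 × 10⁻⁵ s⁻².

2.97 × 10⁻⁵ s⁻²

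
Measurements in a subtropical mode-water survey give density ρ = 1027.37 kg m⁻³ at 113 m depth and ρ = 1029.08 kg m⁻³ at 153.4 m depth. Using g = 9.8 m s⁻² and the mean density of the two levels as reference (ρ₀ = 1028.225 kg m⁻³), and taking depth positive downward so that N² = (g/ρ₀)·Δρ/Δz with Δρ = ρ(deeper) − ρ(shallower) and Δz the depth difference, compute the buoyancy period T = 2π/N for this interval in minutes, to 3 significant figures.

5.21 min

Δρ = 1029.08 − 1027.37 = 1.71 kg m⁻³ over Δz = 153.4 − 113 = 40.4 m.
N² = (9.8/1028.225) × (1.71/40.4) = 4.0342 × 10⁻⁴ s⁻².
N = √(4.0342 × 10⁻⁴) = 0.020085 rad s⁻¹, so T = 2π/N = 312.83 s = 5.2138 min ≈ 5.21 min.
N² > 0, so the interval is statically stable.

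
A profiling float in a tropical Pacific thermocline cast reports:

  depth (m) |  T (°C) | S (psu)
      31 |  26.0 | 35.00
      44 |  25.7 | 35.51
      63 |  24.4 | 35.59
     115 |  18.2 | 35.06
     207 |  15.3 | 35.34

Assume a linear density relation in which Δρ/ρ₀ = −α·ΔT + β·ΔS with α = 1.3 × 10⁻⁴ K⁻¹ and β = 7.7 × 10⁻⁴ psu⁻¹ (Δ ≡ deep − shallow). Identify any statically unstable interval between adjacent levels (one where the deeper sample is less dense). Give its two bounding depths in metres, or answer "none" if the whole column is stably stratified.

Evaluate Δρ/ρ₀ = −αΔT + βΔS across each adjacent pair:
  31–44 m: −αΔT+βΔS = −(1.3 × 10⁻⁴)(-0.3)+(7.7 × 10⁻⁴)(+0.51) = 4.3 × 10⁻⁴ → stable
  44–63 m: −αΔT+βΔS = −(1.3 × 10⁻⁴)(-1.3)+(7.7 × 10⁻⁴)(+0.08) = 2.3 × 10⁻⁴ → stable
  63–115 m: −αΔT+βΔS = −(1.3 × 10⁻⁴)(-6.2)+(7.7 × 10⁻⁴)(-0.53) = 4.0 × 10⁻⁴ → stable
  115–207 m: −αΔT+βΔS = −(1.3 × 10⁻⁴)(-2.9)+(7.7 × 10⁻⁴)(+0.28) = 5.9 × 10⁻⁴ → stable
Every interval has Δρ > 0: the column is stably stratified throughout.

none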